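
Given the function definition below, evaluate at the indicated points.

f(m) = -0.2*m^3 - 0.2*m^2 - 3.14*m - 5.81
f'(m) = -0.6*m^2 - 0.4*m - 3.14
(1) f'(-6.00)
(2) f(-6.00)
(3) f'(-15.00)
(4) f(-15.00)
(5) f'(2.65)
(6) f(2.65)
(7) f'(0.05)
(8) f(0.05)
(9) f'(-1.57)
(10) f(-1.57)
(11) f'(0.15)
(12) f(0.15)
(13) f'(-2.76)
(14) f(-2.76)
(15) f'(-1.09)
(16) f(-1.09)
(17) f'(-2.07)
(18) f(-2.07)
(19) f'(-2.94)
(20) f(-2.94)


(1) = -22.34
(2) = 49.03
(3) = -132.14
(4) = 671.29
(5) = -8.41
(6) = -19.26
(7) = -3.16
(8) = -5.97
(9) = -3.99
(10) = -0.60
(11) = -3.21
(12) = -6.29
(13) = -6.61
(14) = 5.54
(15) = -3.42
(16) = -2.37
(17) = -4.88
(18) = 1.61
(19) = -7.15
(20) = 6.78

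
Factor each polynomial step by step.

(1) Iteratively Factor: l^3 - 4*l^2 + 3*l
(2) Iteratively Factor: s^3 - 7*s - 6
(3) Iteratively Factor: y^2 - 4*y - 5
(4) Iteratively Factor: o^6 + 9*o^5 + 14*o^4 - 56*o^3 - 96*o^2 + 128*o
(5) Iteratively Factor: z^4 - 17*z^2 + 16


(1) = (l - 3)*(l^2 - l) = (l - 3)*(l - 1)*(l)
(2) = (s + 2)*(s^2 - 2*s - 3) = (s - 3)*(s + 2)*(s + 1)
(3) = (y + 1)*(y - 5)
(4) = (o - 1)*(o^5 + 10*o^4 + 24*o^3 - 32*o^2 - 128*o) = (o - 1)*(o + 4)*(o^4 + 6*o^3 - 32*o) = (o - 2)*(o - 1)*(o + 4)*(o^3 + 8*o^2 + 16*o) = (o - 2)*(o - 1)*(o + 4)^2*(o^2 + 4*o) = (o - 2)*(o - 1)*(o + 4)^3*(o)
(5) = (z + 1)*(z^3 - z^2 - 16*z + 16) = (z - 4)*(z + 1)*(z^2 + 3*z - 4) = (z - 4)*(z - 1)*(z + 1)*(z + 4)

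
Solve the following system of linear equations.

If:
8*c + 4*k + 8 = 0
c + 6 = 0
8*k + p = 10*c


Then:
c = -6
k = 10
p = -140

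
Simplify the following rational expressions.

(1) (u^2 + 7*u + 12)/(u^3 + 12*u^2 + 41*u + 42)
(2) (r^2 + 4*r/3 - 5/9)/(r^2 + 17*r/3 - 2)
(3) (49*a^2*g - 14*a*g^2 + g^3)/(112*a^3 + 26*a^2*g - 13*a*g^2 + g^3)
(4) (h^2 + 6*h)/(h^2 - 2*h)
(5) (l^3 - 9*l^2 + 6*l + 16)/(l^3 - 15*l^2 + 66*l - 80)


(1) = (u + 4)/(u^2 + 9*u + 14)
(2) = (3*r + 5)/(3*r + 18)
(3) = (7*a*g - g^2)/(16*a^2 + 6*a*g - g^2)
(4) = (h + 6)/(h - 2)
(5) = (l + 1)/(l - 5)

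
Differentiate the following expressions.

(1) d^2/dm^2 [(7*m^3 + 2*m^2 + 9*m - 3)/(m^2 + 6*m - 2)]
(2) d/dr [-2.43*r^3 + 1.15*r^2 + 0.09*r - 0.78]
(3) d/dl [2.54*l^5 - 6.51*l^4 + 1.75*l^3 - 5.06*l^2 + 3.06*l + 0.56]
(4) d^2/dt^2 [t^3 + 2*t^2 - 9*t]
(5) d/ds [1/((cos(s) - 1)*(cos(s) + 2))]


(1) = 2*(263*m^3 - 249*m^2 + 84*m + 2)/(m^6 + 18*m^5 + 102*m^4 + 144*m^3 - 204*m^2 + 72*m - 8)
(2) = -7.29*r^2 + 2.3*r + 0.09
(3) = 12.7*l^4 - 26.04*l^3 + 5.25*l^2 - 10.12*l + 3.06
(4) = 6*t + 4
(5) = (sin(s) + sin(2*s))/((cos(s) - 1)^2*(cos(s) + 2)^2)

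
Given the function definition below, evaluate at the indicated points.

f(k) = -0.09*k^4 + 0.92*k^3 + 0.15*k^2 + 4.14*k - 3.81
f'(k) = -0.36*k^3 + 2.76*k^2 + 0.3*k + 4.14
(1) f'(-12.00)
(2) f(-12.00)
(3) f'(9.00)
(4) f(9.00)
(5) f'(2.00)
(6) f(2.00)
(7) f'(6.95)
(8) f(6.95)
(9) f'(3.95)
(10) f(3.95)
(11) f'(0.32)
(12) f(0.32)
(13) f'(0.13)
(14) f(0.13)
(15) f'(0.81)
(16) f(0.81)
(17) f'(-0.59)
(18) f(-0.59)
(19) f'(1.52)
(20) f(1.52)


(1) = 1020.06
(2) = -3487.89
(3) = -32.04
(4) = 125.79
(5) = 12.90
(6) = 10.99
(7) = 18.69
(8) = 131.07
(9) = 26.20
(10) = 49.67
(11) = 4.51
(12) = -2.44
(13) = 4.22
(14) = -3.27
(15) = 6.00
(16) = 0.09
(17) = 5.00
(18) = -6.40
(19) = 9.71
(20) = 5.58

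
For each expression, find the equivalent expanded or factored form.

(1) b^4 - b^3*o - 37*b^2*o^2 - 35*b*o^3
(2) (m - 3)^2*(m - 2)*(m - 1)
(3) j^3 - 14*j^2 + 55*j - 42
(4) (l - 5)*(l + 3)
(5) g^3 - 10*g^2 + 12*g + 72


(1) = b*(b - 7*o)*(b + o)*(b + 5*o)
(2) = m^4 - 9*m^3 + 29*m^2 - 39*m + 18
(3) = (j - 7)*(j - 6)*(j - 1)
(4) = l^2 - 2*l - 15
(5) = (g - 6)^2*(g + 2)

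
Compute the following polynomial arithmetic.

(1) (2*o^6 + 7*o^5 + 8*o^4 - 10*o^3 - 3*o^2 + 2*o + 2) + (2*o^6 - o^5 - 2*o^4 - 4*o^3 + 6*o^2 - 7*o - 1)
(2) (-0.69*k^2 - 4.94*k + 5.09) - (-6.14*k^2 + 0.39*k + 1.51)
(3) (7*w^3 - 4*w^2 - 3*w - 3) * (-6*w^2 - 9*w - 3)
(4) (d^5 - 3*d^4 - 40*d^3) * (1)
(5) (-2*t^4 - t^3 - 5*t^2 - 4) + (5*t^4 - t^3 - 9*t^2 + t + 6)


(1) = 4*o^6 + 6*o^5 + 6*o^4 - 14*o^3 + 3*o^2 - 5*o + 1
(2) = 5.45*k^2 - 5.33*k + 3.58
(3) = -42*w^5 - 39*w^4 + 33*w^3 + 57*w^2 + 36*w + 9
(4) = d^5 - 3*d^4 - 40*d^3
(5) = 3*t^4 - 2*t^3 - 14*t^2 + t + 2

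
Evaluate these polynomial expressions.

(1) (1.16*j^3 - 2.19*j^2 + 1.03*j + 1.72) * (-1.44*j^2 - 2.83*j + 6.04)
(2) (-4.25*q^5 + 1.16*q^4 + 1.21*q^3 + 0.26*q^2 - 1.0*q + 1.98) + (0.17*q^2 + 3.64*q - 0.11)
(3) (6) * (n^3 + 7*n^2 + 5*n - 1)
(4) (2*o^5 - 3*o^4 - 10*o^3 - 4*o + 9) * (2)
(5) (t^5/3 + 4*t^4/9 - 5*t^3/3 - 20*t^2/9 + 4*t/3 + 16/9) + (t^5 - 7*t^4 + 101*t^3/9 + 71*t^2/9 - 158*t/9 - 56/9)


(1) = -1.6704*j^5 - 0.1292*j^4 + 11.7209*j^3 - 18.6193*j^2 + 1.3536*j + 10.3888
(2) = -4.25*q^5 + 1.16*q^4 + 1.21*q^3 + 0.43*q^2 + 2.64*q + 1.87
(3) = 6*n^3 + 42*n^2 + 30*n - 6
(4) = 4*o^5 - 6*o^4 - 20*o^3 - 8*o + 18
(5) = 4*t^5/3 - 59*t^4/9 + 86*t^3/9 + 17*t^2/3 - 146*t/9 - 40/9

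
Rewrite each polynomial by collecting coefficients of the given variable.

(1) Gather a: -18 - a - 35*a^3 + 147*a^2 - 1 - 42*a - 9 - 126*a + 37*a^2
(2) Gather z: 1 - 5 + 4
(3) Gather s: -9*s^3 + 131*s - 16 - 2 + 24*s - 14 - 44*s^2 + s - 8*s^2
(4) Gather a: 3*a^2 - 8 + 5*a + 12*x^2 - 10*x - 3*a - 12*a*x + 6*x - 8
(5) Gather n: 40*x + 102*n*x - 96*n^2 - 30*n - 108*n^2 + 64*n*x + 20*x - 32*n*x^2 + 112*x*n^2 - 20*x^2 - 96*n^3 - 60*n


(1) = -35*a^3 + 184*a^2 - 169*a - 28
(2) = 0
(3) = -9*s^3 - 52*s^2 + 156*s - 32
(4) = 3*a^2 + a*(2 - 12*x) + 12*x^2 - 4*x - 16
(5) = -96*n^3 + n^2*(112*x - 204) + n*(-32*x^2 + 166*x - 90) - 20*x^2 + 60*x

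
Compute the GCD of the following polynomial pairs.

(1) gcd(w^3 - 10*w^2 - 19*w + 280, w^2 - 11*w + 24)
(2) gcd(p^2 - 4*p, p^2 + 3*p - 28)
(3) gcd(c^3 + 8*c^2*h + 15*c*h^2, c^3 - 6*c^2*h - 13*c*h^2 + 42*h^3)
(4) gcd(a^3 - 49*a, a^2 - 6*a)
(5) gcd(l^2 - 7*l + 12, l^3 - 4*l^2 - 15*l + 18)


(1) = w - 8
(2) = gcd(p*(p - 4), (p - 4)*(p + 7)) = p - 4
(3) = gcd(c*(c + 3*h)*(c + 5*h), (c - 7*h)*(c - 2*h)*(c + 3*h)) = c + 3*h
(4) = a
(5) = 1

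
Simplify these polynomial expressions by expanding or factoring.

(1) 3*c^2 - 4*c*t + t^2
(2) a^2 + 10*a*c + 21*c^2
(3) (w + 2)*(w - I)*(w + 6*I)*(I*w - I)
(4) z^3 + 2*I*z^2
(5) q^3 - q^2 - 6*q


(1) = (-3*c + t)*(-c + t)
(2) = (a + 3*c)*(a + 7*c)
(3) = I*w^4 - 5*w^3 + I*w^3 - 5*w^2 + 4*I*w^2 + 10*w + 6*I*w - 12*I
(4) = z^2*(z + 2*I)
(5) = q*(q - 3)*(q + 2)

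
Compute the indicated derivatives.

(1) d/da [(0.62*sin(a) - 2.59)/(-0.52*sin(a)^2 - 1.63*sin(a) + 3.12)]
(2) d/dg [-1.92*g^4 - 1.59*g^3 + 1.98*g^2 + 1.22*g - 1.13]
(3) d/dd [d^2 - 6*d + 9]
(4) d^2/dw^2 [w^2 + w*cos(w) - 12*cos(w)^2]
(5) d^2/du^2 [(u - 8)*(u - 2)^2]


(1) = (0.3224*sin(a)^2 - 2.6936*sin(a) - 2.2873)*cos(a)/(0.2704*sin(a)^4 + 1.6952*sin(a)^3 - 0.5879*sin(a)^2 - 10.1712*sin(a) + 9.7344)
(2) = -7.68*g^3 - 4.77*g^2 + 3.96*g + 1.22
(3) = 2*d - 6
(4) = -w*cos(w) - 48*sin(w)^2 - 2*sin(w) + 26
(5) = 6*u - 24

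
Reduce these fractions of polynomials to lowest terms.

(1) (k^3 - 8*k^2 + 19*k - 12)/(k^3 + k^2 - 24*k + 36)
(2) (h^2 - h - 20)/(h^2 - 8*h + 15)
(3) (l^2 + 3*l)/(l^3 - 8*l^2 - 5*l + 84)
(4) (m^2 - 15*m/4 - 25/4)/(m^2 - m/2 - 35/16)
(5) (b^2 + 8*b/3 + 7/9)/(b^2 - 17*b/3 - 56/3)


(1) = (k^2 - 5*k + 4)/(k^2 + 4*k - 12)
(2) = (h + 4)/(h - 3)
(3) = l/(l^2 - 11*l + 28)
(4) = (4*m - 20)/(4*m - 7)
(5) = (3*b + 1)/(3*b - 24)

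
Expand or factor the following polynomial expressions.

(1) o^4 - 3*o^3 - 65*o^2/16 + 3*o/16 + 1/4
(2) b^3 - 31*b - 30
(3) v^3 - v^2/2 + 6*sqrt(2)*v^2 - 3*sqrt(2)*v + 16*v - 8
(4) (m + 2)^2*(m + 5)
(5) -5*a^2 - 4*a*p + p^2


(1) = (o - 4)*(o - 1/4)*(o + 1/4)*(o + 1)
(2) = (b - 6)*(b + 1)*(b + 5)
(3) = (v - 1/2)*(v + 2*sqrt(2))*(v + 4*sqrt(2))
(4) = m^3 + 9*m^2 + 24*m + 20
(5) = (-5*a + p)*(a + p)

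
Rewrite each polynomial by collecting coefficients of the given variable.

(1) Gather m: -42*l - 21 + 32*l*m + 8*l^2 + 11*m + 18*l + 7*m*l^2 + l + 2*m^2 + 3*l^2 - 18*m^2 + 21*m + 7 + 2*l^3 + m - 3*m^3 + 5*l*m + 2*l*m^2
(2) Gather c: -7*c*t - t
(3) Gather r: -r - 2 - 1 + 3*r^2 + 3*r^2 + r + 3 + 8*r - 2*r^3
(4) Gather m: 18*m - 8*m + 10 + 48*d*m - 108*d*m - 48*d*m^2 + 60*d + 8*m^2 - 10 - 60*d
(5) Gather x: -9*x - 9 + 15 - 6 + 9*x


(1) = 2*l^3 + 11*l^2 - 23*l - 3*m^3 + m^2*(2*l - 16) + m*(7*l^2 + 37*l + 33) - 14
(2) = -7*c*t - t
(3) = -2*r^3 + 6*r^2 + 8*r
(4) = m^2*(8 - 48*d) + m*(10 - 60*d)
(5) = 0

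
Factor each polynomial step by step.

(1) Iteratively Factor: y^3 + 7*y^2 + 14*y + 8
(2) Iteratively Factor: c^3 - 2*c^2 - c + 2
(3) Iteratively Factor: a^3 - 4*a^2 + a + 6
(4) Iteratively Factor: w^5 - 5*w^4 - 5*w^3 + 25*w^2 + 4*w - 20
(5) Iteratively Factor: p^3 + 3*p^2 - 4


(1) = (y + 1)*(y^2 + 6*y + 8) = (y + 1)*(y + 2)*(y + 4)
(2) = (c - 1)*(c^2 - c - 2) = (c - 2)*(c - 1)*(c + 1)
(3) = (a - 2)*(a^2 - 2*a - 3) = (a - 3)*(a - 2)*(a + 1)
(4) = (w + 2)*(w^4 - 7*w^3 + 9*w^2 + 7*w - 10) = (w - 2)*(w + 2)*(w^3 - 5*w^2 - w + 5) = (w - 5)*(w - 2)*(w + 2)*(w^2 - 1) = (w - 5)*(w - 2)*(w + 1)*(w + 2)*(w - 1)
(5) = (p + 2)*(p^2 + p - 2) = (p + 2)^2*(p - 1)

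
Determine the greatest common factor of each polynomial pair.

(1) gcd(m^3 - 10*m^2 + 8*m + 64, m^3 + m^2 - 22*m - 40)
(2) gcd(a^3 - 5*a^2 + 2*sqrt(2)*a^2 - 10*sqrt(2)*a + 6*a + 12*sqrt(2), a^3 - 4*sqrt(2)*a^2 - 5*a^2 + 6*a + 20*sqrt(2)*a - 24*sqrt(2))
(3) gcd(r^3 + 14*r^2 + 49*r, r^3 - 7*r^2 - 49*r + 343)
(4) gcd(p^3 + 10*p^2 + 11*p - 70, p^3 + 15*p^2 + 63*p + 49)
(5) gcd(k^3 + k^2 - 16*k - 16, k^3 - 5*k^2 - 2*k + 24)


(1) = m + 2
(2) = gcd((a - 3)*(a - 2)*(a + 2*sqrt(2)), (a - 3)*(a - 2)*(a - 4*sqrt(2))) = a^2 - 5*a + 6
(3) = gcd(r*(r + 7)^2, (r - 7)^2*(r + 7)) = r + 7
(4) = p + 7
(5) = k - 4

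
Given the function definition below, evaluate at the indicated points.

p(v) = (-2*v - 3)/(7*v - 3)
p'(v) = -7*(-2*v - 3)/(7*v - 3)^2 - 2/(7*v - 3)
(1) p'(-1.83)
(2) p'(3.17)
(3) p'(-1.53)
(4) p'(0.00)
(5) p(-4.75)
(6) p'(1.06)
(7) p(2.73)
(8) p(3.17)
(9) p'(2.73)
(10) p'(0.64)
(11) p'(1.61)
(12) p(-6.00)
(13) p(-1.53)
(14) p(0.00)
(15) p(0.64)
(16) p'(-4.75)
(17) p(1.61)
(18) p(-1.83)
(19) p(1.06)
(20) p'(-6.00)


(1) = 0.11
(2) = 0.07
(3) = 0.14
(4) = 3.00
(5) = -0.18
(6) = 1.38
(7) = -0.53
(8) = -0.49
(9) = 0.10
(10) = 12.33
(11) = 0.39
(12) = -0.20
(13) = -0.00
(14) = 1.00
(15) = -2.89
(16) = 0.02
(17) = -0.75
(18) = -0.04
(19) = -1.16
(20) = 0.01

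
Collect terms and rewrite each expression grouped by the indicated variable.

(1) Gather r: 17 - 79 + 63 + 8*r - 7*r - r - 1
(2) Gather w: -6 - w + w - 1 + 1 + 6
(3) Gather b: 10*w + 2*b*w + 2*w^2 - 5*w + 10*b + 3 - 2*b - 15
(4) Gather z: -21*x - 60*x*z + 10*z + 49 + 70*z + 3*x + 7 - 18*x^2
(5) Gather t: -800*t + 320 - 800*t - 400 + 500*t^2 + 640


(1) = 0
(2) = 0
(3) = b*(2*w + 8) + 2*w^2 + 5*w - 12
(4) = -18*x^2 - 18*x + z*(80 - 60*x) + 56
(5) = 500*t^2 - 1600*t + 560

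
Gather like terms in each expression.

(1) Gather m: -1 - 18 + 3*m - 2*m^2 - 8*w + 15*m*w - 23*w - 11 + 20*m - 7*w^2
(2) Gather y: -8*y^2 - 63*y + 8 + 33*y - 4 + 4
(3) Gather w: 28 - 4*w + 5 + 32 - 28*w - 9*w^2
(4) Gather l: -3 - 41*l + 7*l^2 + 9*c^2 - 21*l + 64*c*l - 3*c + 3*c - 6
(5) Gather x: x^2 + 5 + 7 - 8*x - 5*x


(1) = -2*m^2 + m*(15*w + 23) - 7*w^2 - 31*w - 30
(2) = -8*y^2 - 30*y + 8
(3) = -9*w^2 - 32*w + 65
(4) = 9*c^2 + 7*l^2 + l*(64*c - 62) - 9
(5) = x^2 - 13*x + 12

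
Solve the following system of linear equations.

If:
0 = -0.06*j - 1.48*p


Then:
j = -24.6666666666667*p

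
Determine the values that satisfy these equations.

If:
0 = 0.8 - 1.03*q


Then:
q = 0.78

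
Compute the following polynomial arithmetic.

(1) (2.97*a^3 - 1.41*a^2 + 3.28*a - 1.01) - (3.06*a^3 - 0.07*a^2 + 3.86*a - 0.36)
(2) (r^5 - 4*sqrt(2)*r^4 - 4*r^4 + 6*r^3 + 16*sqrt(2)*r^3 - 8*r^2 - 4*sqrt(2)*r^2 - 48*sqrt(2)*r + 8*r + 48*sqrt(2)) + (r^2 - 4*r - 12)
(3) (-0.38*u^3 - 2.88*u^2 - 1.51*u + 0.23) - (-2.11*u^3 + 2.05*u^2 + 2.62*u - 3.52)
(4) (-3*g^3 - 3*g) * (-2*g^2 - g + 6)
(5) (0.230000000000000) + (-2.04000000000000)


(1) = -0.09*a^3 - 1.34*a^2 - 0.58*a - 0.65
(2) = r^5 - 4*sqrt(2)*r^4 - 4*r^4 + 6*r^3 + 16*sqrt(2)*r^3 - 7*r^2 - 4*sqrt(2)*r^2 - 48*sqrt(2)*r + 4*r - 12 + 48*sqrt(2)
(3) = 1.73*u^3 - 4.93*u^2 - 4.13*u + 3.75
(4) = 6*g^5 + 3*g^4 - 12*g^3 + 3*g^2 - 18*g
(5) = -1.81000000000000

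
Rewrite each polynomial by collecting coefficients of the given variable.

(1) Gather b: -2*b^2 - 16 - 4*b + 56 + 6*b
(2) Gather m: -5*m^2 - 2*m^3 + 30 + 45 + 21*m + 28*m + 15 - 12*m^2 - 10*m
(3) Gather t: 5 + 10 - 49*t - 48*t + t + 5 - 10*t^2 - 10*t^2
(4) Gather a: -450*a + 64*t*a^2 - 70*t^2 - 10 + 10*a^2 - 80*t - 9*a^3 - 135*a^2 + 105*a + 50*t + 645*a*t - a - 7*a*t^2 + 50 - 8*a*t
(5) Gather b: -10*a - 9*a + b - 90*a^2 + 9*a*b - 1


(1) = -2*b^2 + 2*b + 40
(2) = -2*m^3 - 17*m^2 + 39*m + 90
(3) = -20*t^2 - 96*t + 20
(4) = -9*a^3 + a^2*(64*t - 125) + a*(-7*t^2 + 637*t - 346) - 70*t^2 - 30*t + 40
(5) = -90*a^2 - 19*a + b*(9*a + 1) - 1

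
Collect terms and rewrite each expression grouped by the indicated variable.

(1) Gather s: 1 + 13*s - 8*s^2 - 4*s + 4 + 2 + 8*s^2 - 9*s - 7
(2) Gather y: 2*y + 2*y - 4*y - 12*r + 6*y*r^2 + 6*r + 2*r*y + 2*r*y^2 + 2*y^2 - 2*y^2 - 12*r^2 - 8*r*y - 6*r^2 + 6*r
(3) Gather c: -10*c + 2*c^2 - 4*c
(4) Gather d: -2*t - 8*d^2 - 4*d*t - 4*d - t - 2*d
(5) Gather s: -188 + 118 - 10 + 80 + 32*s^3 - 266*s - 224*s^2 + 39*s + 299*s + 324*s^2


(1) = 0
(2) = -18*r^2 + 2*r*y^2 + y*(6*r^2 - 6*r)
(3) = 2*c^2 - 14*c
(4) = -8*d^2 + d*(-4*t - 6) - 3*t
(5) = 32*s^3 + 100*s^2 + 72*s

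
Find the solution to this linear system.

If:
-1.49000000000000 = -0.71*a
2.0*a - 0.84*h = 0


Then:
a = 2.10
h = 5.00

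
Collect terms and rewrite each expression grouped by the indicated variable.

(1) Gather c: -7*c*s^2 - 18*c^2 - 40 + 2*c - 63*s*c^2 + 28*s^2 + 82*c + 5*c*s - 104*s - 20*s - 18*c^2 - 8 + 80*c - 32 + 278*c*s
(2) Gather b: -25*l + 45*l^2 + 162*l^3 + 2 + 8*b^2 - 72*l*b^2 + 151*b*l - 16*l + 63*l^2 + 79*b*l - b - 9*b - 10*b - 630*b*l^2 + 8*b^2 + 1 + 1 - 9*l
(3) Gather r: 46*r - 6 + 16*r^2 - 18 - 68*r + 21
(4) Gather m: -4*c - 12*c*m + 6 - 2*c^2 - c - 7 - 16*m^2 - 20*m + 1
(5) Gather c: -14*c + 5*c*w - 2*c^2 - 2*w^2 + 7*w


(1) = c^2*(-63*s - 36) + c*(-7*s^2 + 283*s + 164) + 28*s^2 - 124*s - 80
(2) = b^2*(16 - 72*l) + b*(-630*l^2 + 230*l - 20) + 162*l^3 + 108*l^2 - 50*l + 4
(3) = 16*r^2 - 22*r - 3
(4) = -2*c^2 - 5*c - 16*m^2 + m*(-12*c - 20)
(5) = -2*c^2 + c*(5*w - 14) - 2*w^2 + 7*w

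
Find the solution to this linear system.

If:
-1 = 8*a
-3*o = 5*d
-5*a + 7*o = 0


Then:
a = -1/8
d = 3/56
o = -5/56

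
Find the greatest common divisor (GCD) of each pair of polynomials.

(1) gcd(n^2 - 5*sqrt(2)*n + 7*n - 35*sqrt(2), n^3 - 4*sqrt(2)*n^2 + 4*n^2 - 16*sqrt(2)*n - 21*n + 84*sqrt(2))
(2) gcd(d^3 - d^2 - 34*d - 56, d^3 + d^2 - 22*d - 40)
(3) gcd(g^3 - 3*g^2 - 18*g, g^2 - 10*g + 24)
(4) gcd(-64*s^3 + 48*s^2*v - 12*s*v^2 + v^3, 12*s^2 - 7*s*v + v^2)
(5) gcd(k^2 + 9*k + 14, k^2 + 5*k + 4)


(1) = n + 7
(2) = gcd((d - 7)*(d + 2)*(d + 4), (d - 5)*(d + 2)*(d + 4)) = d^2 + 6*d + 8
(3) = g - 6
(4) = 4*s - v
(5) = 1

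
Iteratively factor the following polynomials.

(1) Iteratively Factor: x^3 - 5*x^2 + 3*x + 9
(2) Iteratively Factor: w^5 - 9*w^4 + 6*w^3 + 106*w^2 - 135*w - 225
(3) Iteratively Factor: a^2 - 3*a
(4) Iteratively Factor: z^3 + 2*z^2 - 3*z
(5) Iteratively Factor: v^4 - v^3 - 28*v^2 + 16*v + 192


(1) = (x - 3)*(x^2 - 2*x - 3) = (x - 3)^2*(x + 1)
(2) = (w + 3)*(w^4 - 12*w^3 + 42*w^2 - 20*w - 75) = (w + 1)*(w + 3)*(w^3 - 13*w^2 + 55*w - 75) = (w - 5)*(w + 1)*(w + 3)*(w^2 - 8*w + 15) = (w - 5)*(w - 3)*(w + 1)*(w + 3)*(w - 5)
(3) = (a - 3)*(a)
(4) = (z - 1)*(z^2 + 3*z) = z*(z - 1)*(z + 3)
(5) = (v - 4)*(v^3 + 3*v^2 - 16*v - 48) = (v - 4)*(v + 4)*(v^2 - v - 12) = (v - 4)^2*(v + 4)*(v + 3)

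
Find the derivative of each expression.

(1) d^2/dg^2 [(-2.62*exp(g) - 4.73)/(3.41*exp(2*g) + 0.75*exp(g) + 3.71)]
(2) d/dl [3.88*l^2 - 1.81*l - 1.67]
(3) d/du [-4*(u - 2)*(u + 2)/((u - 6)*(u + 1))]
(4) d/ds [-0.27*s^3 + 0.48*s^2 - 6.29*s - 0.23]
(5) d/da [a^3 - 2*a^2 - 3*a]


(1) = (-30.465622*exp(4*g) - 213.303002*exp(3*g) + 162.584367*exp(2*g) + 243.988337*exp(g) - 22.900717)*exp(g)/(39.651821*exp(6*g) + 26.163225*exp(5*g) + 135.175128*exp(4*g) + 57.351825*exp(3*g) + 147.067368*exp(2*g) + 30.969225*exp(g) + 51.064811)
(2) = 7.76*l - 1.81
(3) = 4*(5*u^2 + 4*u + 20)/(u^4 - 10*u^3 + 13*u^2 + 60*u + 36)
(4) = -0.81*s^2 + 0.96*s - 6.29
(5) = 3*a^2 - 4*a - 3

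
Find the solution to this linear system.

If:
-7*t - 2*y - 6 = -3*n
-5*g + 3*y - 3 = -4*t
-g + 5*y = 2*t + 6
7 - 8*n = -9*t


Then:
g = -1095/862
n = -200/431
t = -513/431
y = 405/862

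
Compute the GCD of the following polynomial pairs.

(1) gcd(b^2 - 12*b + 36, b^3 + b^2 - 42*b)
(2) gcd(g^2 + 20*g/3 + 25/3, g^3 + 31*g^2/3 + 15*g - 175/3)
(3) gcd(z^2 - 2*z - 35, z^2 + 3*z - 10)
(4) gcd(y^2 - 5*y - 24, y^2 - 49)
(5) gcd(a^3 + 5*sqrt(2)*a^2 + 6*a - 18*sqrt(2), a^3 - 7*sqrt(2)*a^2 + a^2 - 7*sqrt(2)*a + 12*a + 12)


(1) = gcd((b - 6)^2, b*(b - 6)*(b + 7)) = b - 6
(2) = g + 5
(3) = z + 5
(4) = 1
(5) = a - sqrt(2)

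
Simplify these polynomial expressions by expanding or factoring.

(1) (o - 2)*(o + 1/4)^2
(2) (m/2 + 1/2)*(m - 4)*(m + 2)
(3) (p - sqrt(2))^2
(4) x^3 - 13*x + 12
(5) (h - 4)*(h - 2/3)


(1) = o^3 - 3*o^2/2 - 15*o/16 - 1/8
(2) = m^3/2 - m^2/2 - 5*m - 4
(3) = p^2 - 2*sqrt(2)*p + 2
(4) = (x - 3)*(x - 1)*(x + 4)
(5) = h^2 - 14*h/3 + 8/3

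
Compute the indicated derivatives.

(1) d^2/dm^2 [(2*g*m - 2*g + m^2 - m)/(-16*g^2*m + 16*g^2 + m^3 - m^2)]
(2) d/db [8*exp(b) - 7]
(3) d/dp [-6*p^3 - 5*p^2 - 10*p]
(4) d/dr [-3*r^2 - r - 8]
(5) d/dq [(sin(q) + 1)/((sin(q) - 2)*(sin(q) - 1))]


(1) = 2*(-32*g^3 - 48*g^2*m - 6*g*m^2 - m^3)/(4096*g^6 - 768*g^4*m^2 + 48*g^2*m^4 - m^6)
(2) = 8*exp(b)
(3) = -18*p^2 - 10*p - 10
(4) = -6*r - 1
(5) = (-2*sin(q) + cos(q)^2 + 4)*cos(q)/((sin(q) - 2)^2*(sin(q) - 1)^2)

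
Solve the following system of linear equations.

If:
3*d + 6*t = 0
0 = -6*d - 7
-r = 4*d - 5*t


Then:
d = -7/6
r = 91/12
t = 7/12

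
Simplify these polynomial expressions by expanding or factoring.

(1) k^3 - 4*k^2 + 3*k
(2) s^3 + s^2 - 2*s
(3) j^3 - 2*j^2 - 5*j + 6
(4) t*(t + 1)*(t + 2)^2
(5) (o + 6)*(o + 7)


(1) = k*(k - 3)*(k - 1)
(2) = s*(s - 1)*(s + 2)
(3) = (j - 3)*(j - 1)*(j + 2)
(4) = t^4 + 5*t^3 + 8*t^2 + 4*t
(5) = o^2 + 13*o + 42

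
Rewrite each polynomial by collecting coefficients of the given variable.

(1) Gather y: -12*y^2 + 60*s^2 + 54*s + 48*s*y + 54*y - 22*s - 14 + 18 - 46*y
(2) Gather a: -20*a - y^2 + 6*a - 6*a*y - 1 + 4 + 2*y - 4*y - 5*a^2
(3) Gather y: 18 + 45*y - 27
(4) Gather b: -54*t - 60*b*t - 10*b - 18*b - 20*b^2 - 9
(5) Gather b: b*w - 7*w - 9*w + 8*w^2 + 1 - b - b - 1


(1) = 60*s^2 + 32*s - 12*y^2 + y*(48*s + 8) + 4
(2) = -5*a^2 + a*(-6*y - 14) - y^2 - 2*y + 3
(3) = 45*y - 9
(4) = -20*b^2 + b*(-60*t - 28) - 54*t - 9
(5) = b*(w - 2) + 8*w^2 - 16*w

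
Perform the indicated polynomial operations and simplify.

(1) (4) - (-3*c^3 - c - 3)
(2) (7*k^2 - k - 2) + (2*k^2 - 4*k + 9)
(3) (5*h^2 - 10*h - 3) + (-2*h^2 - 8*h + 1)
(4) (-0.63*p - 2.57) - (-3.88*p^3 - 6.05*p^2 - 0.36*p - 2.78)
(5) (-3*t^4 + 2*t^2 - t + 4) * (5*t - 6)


(1) = 3*c^3 + c + 7
(2) = 9*k^2 - 5*k + 7
(3) = 3*h^2 - 18*h - 2
(4) = 3.88*p^3 + 6.05*p^2 - 0.27*p + 0.21
(5) = -15*t^5 + 18*t^4 + 10*t^3 - 17*t^2 + 26*t - 24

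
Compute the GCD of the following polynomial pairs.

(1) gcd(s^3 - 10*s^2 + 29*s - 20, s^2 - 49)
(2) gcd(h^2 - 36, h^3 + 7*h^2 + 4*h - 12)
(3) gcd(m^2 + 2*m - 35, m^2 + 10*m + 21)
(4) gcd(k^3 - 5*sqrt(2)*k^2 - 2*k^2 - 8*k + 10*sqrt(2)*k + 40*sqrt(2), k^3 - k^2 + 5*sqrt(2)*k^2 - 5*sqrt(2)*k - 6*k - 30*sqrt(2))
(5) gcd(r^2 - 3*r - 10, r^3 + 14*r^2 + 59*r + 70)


(1) = 1
(2) = gcd((h - 6)*(h + 6), (h - 1)*(h + 2)*(h + 6)) = h + 6
(3) = gcd((m - 5)*(m + 7), (m + 3)*(m + 7)) = m + 7
(4) = gcd((k - 4)*(k + 2)*(k - 5*sqrt(2)), (k - 3)*(k + 2)*(k + 5*sqrt(2))) = k + 2
(5) = r + 2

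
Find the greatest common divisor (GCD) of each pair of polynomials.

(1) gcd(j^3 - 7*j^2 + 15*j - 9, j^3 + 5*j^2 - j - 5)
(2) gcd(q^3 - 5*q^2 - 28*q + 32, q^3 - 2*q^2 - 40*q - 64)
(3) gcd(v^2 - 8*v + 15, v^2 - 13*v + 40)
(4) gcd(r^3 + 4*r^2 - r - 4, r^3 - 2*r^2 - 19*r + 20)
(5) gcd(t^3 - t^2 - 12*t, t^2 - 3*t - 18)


(1) = gcd((j - 3)^2*(j - 1), (j - 1)*(j + 1)*(j + 5)) = j - 1
(2) = q^2 - 4*q - 32
(3) = v - 5
(4) = r^2 + 3*r - 4
(5) = t + 3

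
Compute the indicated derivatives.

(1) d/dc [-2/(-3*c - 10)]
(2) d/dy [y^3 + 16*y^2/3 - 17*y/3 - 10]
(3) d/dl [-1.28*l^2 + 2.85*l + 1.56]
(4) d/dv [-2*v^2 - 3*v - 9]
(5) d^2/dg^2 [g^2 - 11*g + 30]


(1) = -6/(3*c + 10)^2
(2) = 3*y^2 + 32*y/3 - 17/3
(3) = 2.85 - 2.56*l
(4) = -4*v - 3
(5) = 2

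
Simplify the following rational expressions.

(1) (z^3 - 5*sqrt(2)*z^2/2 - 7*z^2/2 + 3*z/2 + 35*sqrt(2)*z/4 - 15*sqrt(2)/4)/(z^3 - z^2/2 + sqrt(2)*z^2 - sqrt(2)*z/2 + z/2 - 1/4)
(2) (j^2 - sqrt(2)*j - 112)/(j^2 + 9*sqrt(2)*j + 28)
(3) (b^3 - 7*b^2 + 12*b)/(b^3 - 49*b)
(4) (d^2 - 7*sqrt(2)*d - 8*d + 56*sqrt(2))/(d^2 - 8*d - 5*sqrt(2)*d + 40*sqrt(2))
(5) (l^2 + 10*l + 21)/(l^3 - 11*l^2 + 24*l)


(1) = (16*z^2 + z*(-40*sqrt(2) - 48) + 120*sqrt(2))/(16*z^2 + 16*sqrt(2)*z + 8)
(2) = (j - 8*sqrt(2))/(j + 2*sqrt(2))
(3) = (b^2 - 7*b + 12)/(b^2 - 49)
(4) = (d - 7*sqrt(2))/(d - 5*sqrt(2))
(5) = (l^2 + 10*l + 21)/(l^3 - 11*l^2 + 24*l)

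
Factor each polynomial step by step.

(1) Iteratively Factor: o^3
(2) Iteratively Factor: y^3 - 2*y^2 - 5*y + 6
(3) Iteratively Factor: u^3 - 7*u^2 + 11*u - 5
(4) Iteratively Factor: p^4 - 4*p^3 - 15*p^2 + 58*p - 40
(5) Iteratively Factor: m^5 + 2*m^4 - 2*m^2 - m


(1) = (o)*(o^2) = o^2*(o)
(2) = (y - 3)*(y^2 + y - 2) = (y - 3)*(y + 2)*(y - 1)
(3) = (u - 5)*(u^2 - 2*u + 1) = (u - 5)*(u - 1)*(u - 1)
(4) = (p + 4)*(p^3 - 8*p^2 + 17*p - 10) = (p - 1)*(p + 4)*(p^2 - 7*p + 10) = (p - 5)*(p - 1)*(p + 4)*(p - 2)
(5) = (m - 1)*(m^4 + 3*m^3 + 3*m^2 + m) = (m - 1)*(m + 1)*(m^3 + 2*m^2 + m) = m*(m - 1)*(m + 1)*(m^2 + 2*m + 1) = m*(m - 1)*(m + 1)^2*(m + 1)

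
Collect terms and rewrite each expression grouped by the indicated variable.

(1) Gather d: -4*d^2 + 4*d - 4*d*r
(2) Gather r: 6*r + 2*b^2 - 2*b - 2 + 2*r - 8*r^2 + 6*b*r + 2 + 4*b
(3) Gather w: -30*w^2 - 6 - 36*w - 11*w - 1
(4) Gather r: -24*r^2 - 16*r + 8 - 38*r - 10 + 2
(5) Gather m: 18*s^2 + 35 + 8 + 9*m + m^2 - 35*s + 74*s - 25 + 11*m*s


(1) = -4*d^2 + d*(4 - 4*r)
(2) = 2*b^2 + 2*b - 8*r^2 + r*(6*b + 8)
(3) = -30*w^2 - 47*w - 7
(4) = -24*r^2 - 54*r
(5) = m^2 + m*(11*s + 9) + 18*s^2 + 39*s + 18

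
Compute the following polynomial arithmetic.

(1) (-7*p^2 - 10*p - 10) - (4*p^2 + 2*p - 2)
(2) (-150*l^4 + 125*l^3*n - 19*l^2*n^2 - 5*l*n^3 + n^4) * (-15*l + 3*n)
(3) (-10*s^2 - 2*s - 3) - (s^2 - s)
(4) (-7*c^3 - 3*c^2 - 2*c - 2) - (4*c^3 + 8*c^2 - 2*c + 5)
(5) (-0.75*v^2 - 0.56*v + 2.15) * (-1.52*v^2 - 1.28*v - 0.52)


(1) = -11*p^2 - 12*p - 8
(2) = 2250*l^5 - 2325*l^4*n + 660*l^3*n^2 + 18*l^2*n^3 - 30*l*n^4 + 3*n^5
(3) = -11*s^2 - s - 3
(4) = -11*c^3 - 11*c^2 - 7
(5) = 1.14*v^4 + 1.8112*v^3 - 2.1612*v^2 - 2.4608*v - 1.118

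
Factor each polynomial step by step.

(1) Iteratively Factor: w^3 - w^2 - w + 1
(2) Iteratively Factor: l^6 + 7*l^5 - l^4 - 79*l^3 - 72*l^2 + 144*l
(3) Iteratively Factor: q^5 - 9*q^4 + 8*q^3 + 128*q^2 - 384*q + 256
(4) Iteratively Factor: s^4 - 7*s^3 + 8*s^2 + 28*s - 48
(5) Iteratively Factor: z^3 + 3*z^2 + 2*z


(1) = (w + 1)*(w^2 - 2*w + 1) = (w - 1)*(w + 1)*(w - 1)
(2) = (l + 3)*(l^5 + 4*l^4 - 13*l^3 - 40*l^2 + 48*l) = (l - 1)*(l + 3)*(l^4 + 5*l^3 - 8*l^2 - 48*l) = (l - 1)*(l + 3)*(l + 4)*(l^3 + l^2 - 12*l) = (l - 3)*(l - 1)*(l + 3)*(l + 4)*(l^2 + 4*l) = (l - 3)*(l - 1)*(l + 3)*(l + 4)^2*(l)
(3) = (q - 4)*(q^4 - 5*q^3 - 12*q^2 + 80*q - 64) = (q - 4)^2*(q^3 - q^2 - 16*q + 16) = (q - 4)^3*(q^2 + 3*q - 4) = (q - 4)^3*(q - 1)*(q + 4)
(4) = (s - 3)*(s^3 - 4*s^2 - 4*s + 16) = (s - 4)*(s - 3)*(s^2 - 4) = (s - 4)*(s - 3)*(s + 2)*(s - 2)
(5) = (z + 2)*(z^2 + z) = (z + 1)*(z + 2)*(z)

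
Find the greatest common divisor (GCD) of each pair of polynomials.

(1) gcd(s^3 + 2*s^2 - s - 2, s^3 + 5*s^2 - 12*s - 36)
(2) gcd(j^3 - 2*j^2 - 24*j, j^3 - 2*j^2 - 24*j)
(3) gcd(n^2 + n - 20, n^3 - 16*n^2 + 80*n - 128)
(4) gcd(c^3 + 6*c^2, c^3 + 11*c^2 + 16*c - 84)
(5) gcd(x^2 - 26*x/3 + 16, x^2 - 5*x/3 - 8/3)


(1) = s + 2
(2) = j^3 - 2*j^2 - 24*j
(3) = gcd((n - 4)*(n + 5), (n - 8)*(n - 4)^2) = n - 4
(4) = c + 6
(5) = gcd((x - 6)*(x - 8/3), (x - 8/3)*(x + 1)) = x - 8/3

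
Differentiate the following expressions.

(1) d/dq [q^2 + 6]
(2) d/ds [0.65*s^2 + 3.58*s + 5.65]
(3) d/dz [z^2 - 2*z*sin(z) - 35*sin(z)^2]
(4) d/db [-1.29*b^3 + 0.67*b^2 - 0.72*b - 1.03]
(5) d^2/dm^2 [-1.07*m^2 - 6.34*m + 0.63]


(1) = 2*q
(2) = 1.3*s + 3.58
(3) = -2*z*cos(z) + 2*z - 2*sin(z) - 35*sin(2*z)
(4) = -3.87*b^2 + 1.34*b - 0.72
(5) = -2.14000000000000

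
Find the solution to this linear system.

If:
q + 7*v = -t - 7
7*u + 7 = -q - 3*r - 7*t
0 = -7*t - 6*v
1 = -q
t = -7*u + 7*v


Then:
q = -1
r = -60/43
t = 36/43
u = -330/301
v = -42/43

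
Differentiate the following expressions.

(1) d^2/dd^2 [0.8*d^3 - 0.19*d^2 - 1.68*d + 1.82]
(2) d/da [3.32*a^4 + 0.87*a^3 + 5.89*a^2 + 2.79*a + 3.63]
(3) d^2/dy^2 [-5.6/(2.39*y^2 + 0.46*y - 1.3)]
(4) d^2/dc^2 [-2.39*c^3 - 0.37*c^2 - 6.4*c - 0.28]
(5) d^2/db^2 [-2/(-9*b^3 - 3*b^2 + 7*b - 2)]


(1) = 4.8*d - 0.38
(2) = 13.28*a^3 + 2.61*a^2 + 11.78*a + 2.79
(3) = (63.97552*y^2 + 12.31328*y - 5.6*(4.78*y + 0.46)*(9.56*y + 0.92) - 34.7984)/(2.39*y^2 + 0.46*y - 1.3)^3
(4) = -14.34*c - 0.74
(5) = 4*(-3*(9*b + 1)*(9*b^3 + 3*b^2 - 7*b + 2) + (27*b^2 + 6*b - 7)^2)/(9*b^3 + 3*b^2 - 7*b + 2)^3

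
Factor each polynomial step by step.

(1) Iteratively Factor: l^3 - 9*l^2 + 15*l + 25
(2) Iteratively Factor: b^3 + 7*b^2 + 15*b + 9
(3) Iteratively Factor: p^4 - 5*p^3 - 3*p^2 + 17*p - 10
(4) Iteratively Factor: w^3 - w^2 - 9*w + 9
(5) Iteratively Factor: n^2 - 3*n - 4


(1) = (l + 1)*(l^2 - 10*l + 25) = (l - 5)*(l + 1)*(l - 5)
(2) = (b + 3)*(b^2 + 4*b + 3) = (b + 1)*(b + 3)*(b + 3)
(3) = (p + 2)*(p^3 - 7*p^2 + 11*p - 5) = (p - 1)*(p + 2)*(p^2 - 6*p + 5) = (p - 5)*(p - 1)*(p + 2)*(p - 1)
(4) = (w - 1)*(w^2 - 9) = (w - 3)*(w - 1)*(w + 3)
(5) = (n - 4)*(n + 1)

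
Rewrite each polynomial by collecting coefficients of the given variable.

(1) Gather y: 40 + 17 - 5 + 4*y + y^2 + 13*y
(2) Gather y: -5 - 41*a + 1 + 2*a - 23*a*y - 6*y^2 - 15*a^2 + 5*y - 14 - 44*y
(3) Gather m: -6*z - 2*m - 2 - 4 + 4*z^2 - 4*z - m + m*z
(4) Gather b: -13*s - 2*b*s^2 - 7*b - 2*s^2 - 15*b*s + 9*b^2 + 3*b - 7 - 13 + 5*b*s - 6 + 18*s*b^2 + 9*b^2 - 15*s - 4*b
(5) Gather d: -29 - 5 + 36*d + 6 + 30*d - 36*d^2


(1) = y^2 + 17*y + 52
(2) = -15*a^2 - 39*a - 6*y^2 + y*(-23*a - 39) - 18
(3) = m*(z - 3) + 4*z^2 - 10*z - 6
(4) = b^2*(18*s + 18) + b*(-2*s^2 - 10*s - 8) - 2*s^2 - 28*s - 26
(5) = -36*d^2 + 66*d - 28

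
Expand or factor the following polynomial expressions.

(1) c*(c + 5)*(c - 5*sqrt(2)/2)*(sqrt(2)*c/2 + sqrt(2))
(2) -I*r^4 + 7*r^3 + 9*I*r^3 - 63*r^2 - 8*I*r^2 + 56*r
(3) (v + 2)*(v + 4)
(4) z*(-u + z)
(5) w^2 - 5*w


(1) = sqrt(2)*c^4/2 - 5*c^3/2 + 7*sqrt(2)*c^3/2 - 35*c^2/2 + 5*sqrt(2)*c^2 - 25*c
(2) = r*(r - 8)*(r + 7*I)*(-I*r + I)
(3) = v^2 + 6*v + 8
(4) = -u*z + z^2
(5) = w*(w - 5)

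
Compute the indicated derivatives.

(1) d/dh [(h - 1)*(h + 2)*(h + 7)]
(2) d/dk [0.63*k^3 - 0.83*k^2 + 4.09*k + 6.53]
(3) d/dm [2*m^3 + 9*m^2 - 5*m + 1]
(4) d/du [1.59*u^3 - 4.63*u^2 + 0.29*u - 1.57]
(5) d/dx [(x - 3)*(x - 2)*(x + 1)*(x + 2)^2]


(1) = 3*h^2 + 16*h + 5
(2) = 1.89*k^2 - 1.66*k + 4.09
(3) = 6*m^2 + 18*m - 5
(4) = 4.77*u^2 - 9.26*u + 0.29
(5) = 5*x^4 - 33*x^2 - 12*x + 28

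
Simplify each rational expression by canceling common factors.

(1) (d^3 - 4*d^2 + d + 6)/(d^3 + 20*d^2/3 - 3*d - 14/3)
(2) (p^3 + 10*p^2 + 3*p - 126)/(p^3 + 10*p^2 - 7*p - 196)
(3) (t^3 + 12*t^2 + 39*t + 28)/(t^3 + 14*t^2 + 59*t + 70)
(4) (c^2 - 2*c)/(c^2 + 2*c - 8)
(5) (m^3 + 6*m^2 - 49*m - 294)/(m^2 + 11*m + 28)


(1) = (3*d^3 - 12*d^2 + 3*d + 18)/(3*d^3 + 20*d^2 - 9*d - 14)
(2) = (p^2 + 3*p - 18)/(p^2 + 3*p - 28)
(3) = (t^2 + 5*t + 4)/(t^2 + 7*t + 10)
(4) = c/(c + 4)
(5) = (m^2 - m - 42)/(m + 4)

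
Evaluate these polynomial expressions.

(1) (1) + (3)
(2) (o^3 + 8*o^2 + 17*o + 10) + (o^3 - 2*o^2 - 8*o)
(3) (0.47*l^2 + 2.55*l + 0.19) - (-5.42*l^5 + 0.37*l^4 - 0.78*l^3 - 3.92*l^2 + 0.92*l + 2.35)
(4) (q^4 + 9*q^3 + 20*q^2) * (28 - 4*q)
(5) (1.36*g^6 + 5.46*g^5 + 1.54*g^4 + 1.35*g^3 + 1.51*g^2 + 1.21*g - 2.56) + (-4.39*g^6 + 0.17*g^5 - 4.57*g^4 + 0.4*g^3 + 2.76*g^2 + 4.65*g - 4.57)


(1) = 4
(2) = 2*o^3 + 6*o^2 + 9*o + 10
(3) = 5.42*l^5 - 0.37*l^4 + 0.78*l^3 + 4.39*l^2 + 1.63*l - 2.16
(4) = -4*q^5 - 8*q^4 + 172*q^3 + 560*q^2
(5) = -3.03*g^6 + 5.63*g^5 - 3.03*g^4 + 1.75*g^3 + 4.27*g^2 + 5.86*g - 7.13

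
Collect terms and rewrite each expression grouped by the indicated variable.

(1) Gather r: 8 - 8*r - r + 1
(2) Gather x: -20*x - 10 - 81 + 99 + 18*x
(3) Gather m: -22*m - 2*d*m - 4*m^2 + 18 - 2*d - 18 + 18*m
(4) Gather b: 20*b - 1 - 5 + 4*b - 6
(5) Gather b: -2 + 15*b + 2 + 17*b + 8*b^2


(1) = 9 - 9*r
(2) = 8 - 2*x
(3) = -2*d - 4*m^2 + m*(-2*d - 4)
(4) = 24*b - 12
(5) = 8*b^2 + 32*b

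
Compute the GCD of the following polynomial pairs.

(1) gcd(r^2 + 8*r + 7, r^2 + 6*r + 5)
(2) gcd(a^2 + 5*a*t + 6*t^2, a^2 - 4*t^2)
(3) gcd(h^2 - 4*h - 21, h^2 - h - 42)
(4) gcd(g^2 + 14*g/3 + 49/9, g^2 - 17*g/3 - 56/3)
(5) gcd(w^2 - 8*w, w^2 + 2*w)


(1) = r + 1
(2) = a + 2*t
(3) = h - 7
(4) = gcd((g + 7/3)^2, (g - 8)*(g + 7/3)) = g + 7/3
(5) = w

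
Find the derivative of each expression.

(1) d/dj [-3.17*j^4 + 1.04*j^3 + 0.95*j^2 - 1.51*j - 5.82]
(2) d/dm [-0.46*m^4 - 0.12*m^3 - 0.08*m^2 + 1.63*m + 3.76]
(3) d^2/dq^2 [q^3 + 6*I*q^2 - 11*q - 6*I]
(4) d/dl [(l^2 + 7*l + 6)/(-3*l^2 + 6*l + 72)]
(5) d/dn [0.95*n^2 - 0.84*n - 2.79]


(1) = -12.68*j^3 + 3.12*j^2 + 1.9*j - 1.51
(2) = -1.84*m^3 - 0.36*m^2 - 0.16*m + 1.63
(3) = 6*q + 12*I
(4) = (3*l^2 + 20*l + 52)/(l^4 - 4*l^3 - 44*l^2 + 96*l + 576)
(5) = 1.9*n - 0.84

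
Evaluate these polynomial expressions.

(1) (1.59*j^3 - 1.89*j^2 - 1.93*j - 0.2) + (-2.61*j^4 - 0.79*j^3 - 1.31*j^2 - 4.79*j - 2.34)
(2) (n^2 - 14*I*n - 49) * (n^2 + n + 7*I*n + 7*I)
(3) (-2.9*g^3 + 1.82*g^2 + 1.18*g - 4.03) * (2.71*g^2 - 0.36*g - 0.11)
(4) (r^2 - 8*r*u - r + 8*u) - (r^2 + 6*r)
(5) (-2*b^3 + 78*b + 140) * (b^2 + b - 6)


(1) = -2.61*j^4 + 0.8*j^3 - 3.2*j^2 - 6.72*j - 2.54
(2) = n^4 + n^3 - 7*I*n^3 + 49*n^2 - 7*I*n^2 + 49*n - 343*I*n - 343*I
(3) = -7.859*g^5 + 5.9762*g^4 + 2.8616*g^3 - 11.5463*g^2 + 1.321*g + 0.4433
(4) = -8*r*u - 7*r + 8*u
(5) = -2*b^5 - 2*b^4 + 90*b^3 + 218*b^2 - 328*b - 840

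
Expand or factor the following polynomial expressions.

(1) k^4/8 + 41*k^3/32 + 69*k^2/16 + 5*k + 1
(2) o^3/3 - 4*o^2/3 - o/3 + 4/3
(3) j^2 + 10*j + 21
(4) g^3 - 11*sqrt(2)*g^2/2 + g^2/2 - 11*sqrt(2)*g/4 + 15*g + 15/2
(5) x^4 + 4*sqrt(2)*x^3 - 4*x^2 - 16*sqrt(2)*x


(1) = (k/4 + 1)*(k/2 + 1)*(k + 1/4)*(k + 4)
(2) = (o/3 + 1/3)*(o - 4)*(o - 1)
(3) = (j + 3)*(j + 7)
(4) = (g + 1/2)*(g - 3*sqrt(2))*(g - 5*sqrt(2)/2)
(5) = x*(x - 2)*(x + 2)*(x + 4*sqrt(2))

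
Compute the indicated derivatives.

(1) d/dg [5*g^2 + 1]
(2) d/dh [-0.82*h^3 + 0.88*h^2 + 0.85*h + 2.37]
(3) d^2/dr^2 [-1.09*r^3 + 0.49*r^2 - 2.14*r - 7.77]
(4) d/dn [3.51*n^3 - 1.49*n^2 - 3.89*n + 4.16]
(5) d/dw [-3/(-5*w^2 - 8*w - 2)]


(1) = 10*g
(2) = -2.46*h^2 + 1.76*h + 0.85
(3) = 0.98 - 6.54*r
(4) = 10.53*n^2 - 2.98*n - 3.89
(5) = 6*(-5*w - 4)/(5*w^2 + 8*w + 2)^2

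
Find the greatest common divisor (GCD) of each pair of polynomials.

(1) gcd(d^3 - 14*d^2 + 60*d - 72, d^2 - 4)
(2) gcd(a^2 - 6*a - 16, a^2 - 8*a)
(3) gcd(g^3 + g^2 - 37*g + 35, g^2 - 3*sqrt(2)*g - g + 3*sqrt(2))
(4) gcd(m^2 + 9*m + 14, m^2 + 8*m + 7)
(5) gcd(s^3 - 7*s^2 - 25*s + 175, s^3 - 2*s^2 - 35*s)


(1) = d - 2
(2) = a - 8
(3) = g - 1
(4) = m + 7
(5) = s^2 - 2*s - 35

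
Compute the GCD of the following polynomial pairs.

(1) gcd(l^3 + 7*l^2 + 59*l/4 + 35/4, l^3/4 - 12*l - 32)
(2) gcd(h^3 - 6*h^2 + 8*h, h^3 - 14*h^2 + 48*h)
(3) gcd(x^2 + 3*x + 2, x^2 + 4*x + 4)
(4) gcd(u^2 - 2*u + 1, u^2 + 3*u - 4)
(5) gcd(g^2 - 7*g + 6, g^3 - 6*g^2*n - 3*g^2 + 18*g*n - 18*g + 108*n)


(1) = gcd((l + 1)*(l + 5/2)*(l + 7/2), (l/4 + 1)*(l - 8)*(l + 4)) = 1
(2) = gcd(h*(h - 4)*(h - 2), h*(h - 8)*(h - 6)) = h
(3) = x + 2
(4) = gcd((u - 1)^2, (u - 1)*(u + 4)) = u - 1
(5) = g - 6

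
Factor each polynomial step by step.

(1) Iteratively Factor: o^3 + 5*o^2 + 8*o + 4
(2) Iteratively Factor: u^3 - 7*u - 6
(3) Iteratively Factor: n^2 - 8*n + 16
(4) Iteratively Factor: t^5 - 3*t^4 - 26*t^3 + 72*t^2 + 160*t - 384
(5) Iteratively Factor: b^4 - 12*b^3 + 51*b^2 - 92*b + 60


(1) = (o + 2)*(o^2 + 3*o + 2) = (o + 2)^2*(o + 1)
(2) = (u + 1)*(u^2 - u - 6) = (u - 3)*(u + 1)*(u + 2)
(3) = (n - 4)*(n - 4)
(4) = (t - 4)*(t^4 + t^3 - 22*t^2 - 16*t + 96) = (t - 4)*(t - 2)*(t^3 + 3*t^2 - 16*t - 48) = (t - 4)*(t - 2)*(t + 3)*(t^2 - 16) = (t - 4)*(t - 2)*(t + 3)*(t + 4)*(t - 4)
(5) = (b - 2)*(b^3 - 10*b^2 + 31*b - 30) = (b - 2)^2*(b^2 - 8*b + 15) = (b - 5)*(b - 2)^2*(b - 3)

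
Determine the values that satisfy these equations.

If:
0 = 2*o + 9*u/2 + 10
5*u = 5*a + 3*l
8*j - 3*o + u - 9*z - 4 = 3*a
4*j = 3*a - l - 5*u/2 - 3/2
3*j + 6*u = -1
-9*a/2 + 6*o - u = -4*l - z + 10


Then:
a = -98005/2106
j = -119753/1053
l = 362345/2106
o = -62041/468
u = 59701/1053
z = -49889/1404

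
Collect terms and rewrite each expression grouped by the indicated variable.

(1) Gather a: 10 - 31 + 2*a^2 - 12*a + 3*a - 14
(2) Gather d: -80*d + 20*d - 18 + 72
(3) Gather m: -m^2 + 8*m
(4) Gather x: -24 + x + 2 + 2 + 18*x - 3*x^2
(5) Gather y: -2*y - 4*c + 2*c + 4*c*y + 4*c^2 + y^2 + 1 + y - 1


(1) = 2*a^2 - 9*a - 35
(2) = 54 - 60*d
(3) = -m^2 + 8*m
(4) = -3*x^2 + 19*x - 20
(5) = 4*c^2 - 2*c + y^2 + y*(4*c - 1)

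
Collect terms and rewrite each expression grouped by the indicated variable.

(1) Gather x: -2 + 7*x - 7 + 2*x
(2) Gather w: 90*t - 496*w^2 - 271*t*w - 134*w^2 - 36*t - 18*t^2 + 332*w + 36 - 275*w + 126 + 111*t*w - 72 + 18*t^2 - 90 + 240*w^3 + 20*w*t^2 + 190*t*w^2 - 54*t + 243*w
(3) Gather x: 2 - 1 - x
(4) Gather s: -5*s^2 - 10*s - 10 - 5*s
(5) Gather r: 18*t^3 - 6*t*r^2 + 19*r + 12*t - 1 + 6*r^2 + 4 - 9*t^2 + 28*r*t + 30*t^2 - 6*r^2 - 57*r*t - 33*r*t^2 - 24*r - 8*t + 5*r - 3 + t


(1) = 9*x - 9
(2) = 240*w^3 + w^2*(190*t - 630) + w*(20*t^2 - 160*t + 300)
(3) = 1 - x
(4) = -5*s^2 - 15*s - 10
(5) = -6*r^2*t + r*(-33*t^2 - 29*t) + 18*t^3 + 21*t^2 + 5*t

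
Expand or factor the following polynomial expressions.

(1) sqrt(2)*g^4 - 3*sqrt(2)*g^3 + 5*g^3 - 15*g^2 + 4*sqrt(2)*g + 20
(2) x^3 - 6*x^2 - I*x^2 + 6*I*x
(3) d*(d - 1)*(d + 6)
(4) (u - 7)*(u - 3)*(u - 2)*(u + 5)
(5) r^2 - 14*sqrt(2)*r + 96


(1) = (g - 2)^2*(g + 5*sqrt(2)/2)*(sqrt(2)*g + sqrt(2))
(2) = x*(x - 6)*(x - I)
(3) = d^3 + 5*d^2 - 6*d
(4) = u^4 - 7*u^3 - 19*u^2 + 163*u - 210
(5) = (r - 8*sqrt(2))*(r - 6*sqrt(2))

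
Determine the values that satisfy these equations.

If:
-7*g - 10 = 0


Then:
g = -10/7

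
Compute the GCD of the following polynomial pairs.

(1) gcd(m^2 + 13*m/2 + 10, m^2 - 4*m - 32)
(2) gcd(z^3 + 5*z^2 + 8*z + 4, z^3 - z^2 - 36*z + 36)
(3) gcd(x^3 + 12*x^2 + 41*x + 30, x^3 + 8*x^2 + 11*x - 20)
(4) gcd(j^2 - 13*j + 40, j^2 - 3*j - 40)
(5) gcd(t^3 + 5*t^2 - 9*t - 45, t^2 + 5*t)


(1) = m + 4
(2) = gcd((z + 1)*(z + 2)^2, (z - 6)*(z - 1)*(z + 6)) = 1
(3) = x + 5
(4) = j - 8
(5) = gcd((t - 3)*(t + 3)*(t + 5), t*(t + 5)) = t + 5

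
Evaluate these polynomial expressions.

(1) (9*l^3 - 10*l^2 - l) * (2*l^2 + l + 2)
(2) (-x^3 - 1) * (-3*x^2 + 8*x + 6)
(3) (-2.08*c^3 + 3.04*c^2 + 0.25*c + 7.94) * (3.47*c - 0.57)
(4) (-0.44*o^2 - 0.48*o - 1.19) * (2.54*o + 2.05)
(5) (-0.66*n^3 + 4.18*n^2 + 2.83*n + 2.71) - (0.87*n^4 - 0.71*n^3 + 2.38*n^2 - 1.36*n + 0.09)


(1) = 18*l^5 - 11*l^4 + 6*l^3 - 21*l^2 - 2*l
(2) = 3*x^5 - 8*x^4 - 6*x^3 + 3*x^2 - 8*x - 6
(3) = -7.2176*c^4 + 11.7344*c^3 - 0.8653*c^2 + 27.4093*c - 4.5258
(4) = -1.1176*o^3 - 2.1212*o^2 - 4.0066*o - 2.4395
(5) = -0.87*n^4 + 0.05*n^3 + 1.8*n^2 + 4.19*n + 2.62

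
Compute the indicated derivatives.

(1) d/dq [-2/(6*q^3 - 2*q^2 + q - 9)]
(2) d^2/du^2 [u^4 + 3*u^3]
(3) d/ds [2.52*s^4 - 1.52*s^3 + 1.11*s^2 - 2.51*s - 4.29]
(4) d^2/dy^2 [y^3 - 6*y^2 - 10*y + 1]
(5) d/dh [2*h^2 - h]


(1) = 2*(18*q^2 - 4*q + 1)/(6*q^3 - 2*q^2 + q - 9)^2
(2) = 6*u*(2*u + 3)
(3) = 10.08*s^3 - 4.56*s^2 + 2.22*s - 2.51
(4) = 6*y - 12
(5) = 4*h - 1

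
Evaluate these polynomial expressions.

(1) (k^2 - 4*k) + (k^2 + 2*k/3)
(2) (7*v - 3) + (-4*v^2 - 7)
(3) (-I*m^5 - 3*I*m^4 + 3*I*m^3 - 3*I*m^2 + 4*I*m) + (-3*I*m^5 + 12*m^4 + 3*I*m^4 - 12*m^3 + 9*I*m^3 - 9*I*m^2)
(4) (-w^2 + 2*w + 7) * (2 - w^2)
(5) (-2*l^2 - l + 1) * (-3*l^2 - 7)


(1) = 2*k^2 - 10*k/3
(2) = -4*v^2 + 7*v - 10
(3) = -4*I*m^5 + 12*m^4 - 12*m^3 + 12*I*m^3 - 12*I*m^2 + 4*I*m
(4) = w^4 - 2*w^3 - 9*w^2 + 4*w + 14
(5) = 6*l^4 + 3*l^3 + 11*l^2 + 7*l - 7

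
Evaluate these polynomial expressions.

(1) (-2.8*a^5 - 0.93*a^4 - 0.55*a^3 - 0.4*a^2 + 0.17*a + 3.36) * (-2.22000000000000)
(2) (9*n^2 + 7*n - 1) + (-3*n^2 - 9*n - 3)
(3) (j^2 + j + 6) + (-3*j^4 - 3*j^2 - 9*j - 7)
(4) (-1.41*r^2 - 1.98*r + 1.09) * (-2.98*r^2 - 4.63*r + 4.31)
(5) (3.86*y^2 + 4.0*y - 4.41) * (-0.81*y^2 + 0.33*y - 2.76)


(1) = 6.216*a^5 + 2.0646*a^4 + 1.221*a^3 + 0.888*a^2 - 0.3774*a - 7.4592
(2) = 6*n^2 - 2*n - 4
(3) = -3*j^4 - 2*j^2 - 8*j - 1
(4) = 4.2018*r^4 + 12.4287*r^3 - 0.1579*r^2 - 13.5805*r + 4.6979
(5) = -3.1266*y^4 - 1.9662*y^3 - 5.7615*y^2 - 12.4953*y + 12.1716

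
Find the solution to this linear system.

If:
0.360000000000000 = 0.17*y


Then:
y = 2.12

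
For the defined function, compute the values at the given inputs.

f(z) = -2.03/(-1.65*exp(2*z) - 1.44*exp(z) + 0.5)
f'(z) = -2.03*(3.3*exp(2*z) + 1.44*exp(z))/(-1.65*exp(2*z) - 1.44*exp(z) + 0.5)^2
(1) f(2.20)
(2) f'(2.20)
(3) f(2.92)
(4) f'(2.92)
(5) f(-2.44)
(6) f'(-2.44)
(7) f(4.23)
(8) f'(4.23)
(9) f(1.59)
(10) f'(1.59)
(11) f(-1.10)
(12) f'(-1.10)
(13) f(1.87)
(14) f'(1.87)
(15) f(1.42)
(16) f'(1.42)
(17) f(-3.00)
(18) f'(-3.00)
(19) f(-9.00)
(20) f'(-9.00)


(1) = 0.01
(2) = -0.03
(3) = 0.00
(4) = -0.01
(5) = -5.61
(6) = -2.33
(7) = 0.00
(8) = -0.00
(9) = 0.04
(10) = -0.08
(11) = 12.52
(12) = -65.23
(13) = 0.03
(14) = -0.05
(15) = 0.06
(16) = -0.11
(17) = -4.79
(18) = -0.90
(19) = -4.06
(20) = -0.00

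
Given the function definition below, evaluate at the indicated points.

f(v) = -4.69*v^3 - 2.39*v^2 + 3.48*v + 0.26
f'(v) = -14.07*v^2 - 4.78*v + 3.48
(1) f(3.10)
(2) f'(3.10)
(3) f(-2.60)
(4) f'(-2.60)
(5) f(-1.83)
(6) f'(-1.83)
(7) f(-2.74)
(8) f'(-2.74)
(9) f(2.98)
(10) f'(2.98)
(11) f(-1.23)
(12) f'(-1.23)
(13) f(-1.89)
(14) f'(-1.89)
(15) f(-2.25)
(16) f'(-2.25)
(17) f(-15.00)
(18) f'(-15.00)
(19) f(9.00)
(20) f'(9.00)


(1) = -151.64
(2) = -146.55
(3) = 57.49
(4) = -79.21
(5) = 14.63
(6) = -34.89
(7) = 69.26
(8) = -89.05
(9) = -134.71
(10) = -135.71
(11) = 1.09
(12) = -11.93
(13) = 16.81
(14) = -37.75
(15) = 33.75
(16) = -56.99
(17) = 15239.06
(18) = -3090.57
(19) = -3581.02
(20) = -1179.21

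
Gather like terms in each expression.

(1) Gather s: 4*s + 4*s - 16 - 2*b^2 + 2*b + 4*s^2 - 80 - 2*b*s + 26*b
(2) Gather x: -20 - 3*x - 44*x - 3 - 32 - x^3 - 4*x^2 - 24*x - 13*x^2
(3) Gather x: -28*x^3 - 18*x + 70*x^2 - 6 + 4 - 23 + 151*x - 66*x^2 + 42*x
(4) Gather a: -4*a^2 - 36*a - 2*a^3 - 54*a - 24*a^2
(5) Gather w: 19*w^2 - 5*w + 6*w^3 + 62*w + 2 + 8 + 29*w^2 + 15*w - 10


(1) = -2*b^2 + 28*b + 4*s^2 + s*(8 - 2*b) - 96
(2) = -x^3 - 17*x^2 - 71*x - 55
(3) = -28*x^3 + 4*x^2 + 175*x - 25
(4) = -2*a^3 - 28*a^2 - 90*a
(5) = 6*w^3 + 48*w^2 + 72*w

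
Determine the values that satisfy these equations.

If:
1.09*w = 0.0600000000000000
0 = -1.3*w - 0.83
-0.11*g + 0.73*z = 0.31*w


Then:
No Solution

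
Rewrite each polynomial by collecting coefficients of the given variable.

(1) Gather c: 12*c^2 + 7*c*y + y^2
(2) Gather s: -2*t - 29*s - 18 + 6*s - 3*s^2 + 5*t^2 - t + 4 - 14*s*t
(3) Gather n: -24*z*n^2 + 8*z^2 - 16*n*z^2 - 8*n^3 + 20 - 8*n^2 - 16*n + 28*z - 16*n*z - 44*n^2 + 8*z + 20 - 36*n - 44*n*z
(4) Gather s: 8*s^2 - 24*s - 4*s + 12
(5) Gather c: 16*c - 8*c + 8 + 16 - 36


(1) = 12*c^2 + 7*c*y + y^2
(2) = -3*s^2 + s*(-14*t - 23) + 5*t^2 - 3*t - 14
(3) = -8*n^3 + n^2*(-24*z - 52) + n*(-16*z^2 - 60*z - 52) + 8*z^2 + 36*z + 40
(4) = 8*s^2 - 28*s + 12
(5) = 8*c - 12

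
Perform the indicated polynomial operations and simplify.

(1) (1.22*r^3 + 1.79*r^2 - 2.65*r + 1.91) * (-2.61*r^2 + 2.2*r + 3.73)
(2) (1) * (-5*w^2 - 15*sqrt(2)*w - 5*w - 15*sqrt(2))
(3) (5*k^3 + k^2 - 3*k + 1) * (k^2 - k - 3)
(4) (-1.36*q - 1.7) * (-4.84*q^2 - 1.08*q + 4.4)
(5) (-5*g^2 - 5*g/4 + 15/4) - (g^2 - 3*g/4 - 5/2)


(1) = -3.1842*r^5 - 1.9879*r^4 + 15.4051*r^3 - 4.1384*r^2 - 5.6825*r + 7.1243
(2) = -5*w^2 - 15*sqrt(2)*w - 5*w - 15*sqrt(2)
(3) = 5*k^5 - 4*k^4 - 19*k^3 + k^2 + 8*k - 3
(4) = 6.5824*q^3 + 9.6968*q^2 - 4.148*q - 7.48
(5) = -6*g^2 - g/2 + 25/4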